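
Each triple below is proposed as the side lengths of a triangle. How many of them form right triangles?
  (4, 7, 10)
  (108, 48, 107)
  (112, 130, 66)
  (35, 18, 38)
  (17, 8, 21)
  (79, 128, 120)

(4,7,10): 4²+7² = 65 < 100 = 10² → obtuse
(108,48,107): 48²+107² = 13753 > 11664 = 108² → acute
(112,130,66): 66²+112² = 16900 = 130² → right
(35,18,38): 18²+35² = 1549 > 1444 = 38² → acute
(17,8,21): 8²+17² = 353 < 441 = 21² → obtuse
(79,128,120): 79²+120² = 20641 > 16384 = 128² → acute
1 of the 6 is right.

1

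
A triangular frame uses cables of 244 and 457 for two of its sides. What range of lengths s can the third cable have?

By the triangle inequality, s must be less than 244 + 457 = 701 and greater than |244 − 457| = 213.

213 < s < 701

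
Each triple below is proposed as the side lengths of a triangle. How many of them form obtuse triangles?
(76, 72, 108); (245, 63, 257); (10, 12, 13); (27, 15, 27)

(76,72,108): 72²+76² = 10960 < 11664 = 108² → obtuse
(245,63,257): 63²+245² = 63994 < 66049 = 257² → obtuse
(10,12,13): 10²+12² = 244 > 169 = 13² → acute
(27,15,27): 15²+27² = 954 > 729 = 27² → acute
2 of the 4 are obtuse.

2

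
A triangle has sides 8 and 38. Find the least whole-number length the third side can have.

31

The third side must be strictly greater than |8 − 38| = 30.
The smallest integer above 30 is 31.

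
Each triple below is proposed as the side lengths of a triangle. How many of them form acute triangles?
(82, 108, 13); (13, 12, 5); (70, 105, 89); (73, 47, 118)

1

(82,108,13): 13+82 ≤ 108, not a triangle
(13,12,5): 5²+12² = 169 = 13² → right
(70,105,89): 70²+89² = 12821 > 11025 = 105² → acute
(73,47,118): 47²+73² = 7538 < 13924 = 118² → obtuse
1 of the 4 is acute.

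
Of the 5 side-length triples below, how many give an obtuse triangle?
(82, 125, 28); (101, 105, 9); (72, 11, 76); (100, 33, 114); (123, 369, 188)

3

(82,125,28): 28+82 ≤ 125, not a triangle
(101,105,9): 9²+101² = 10282 < 11025 = 105² → obtuse
(72,11,76): 11²+72² = 5305 < 5776 = 76² → obtuse
(100,33,114): 33²+100² = 11089 < 12996 = 114² → obtuse
(123,369,188): 123+188 ≤ 369, not a triangle
3 of the 5 are obtuse.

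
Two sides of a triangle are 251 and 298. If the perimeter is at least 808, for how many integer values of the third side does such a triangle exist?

Triangle inequality: 47 < x < 549. Perimeter ≥ 808 gives x ≥ 808 − 251 − 298 = 259.
So 259 ≤ x < 549; integers 259 through 548: 290 values.

290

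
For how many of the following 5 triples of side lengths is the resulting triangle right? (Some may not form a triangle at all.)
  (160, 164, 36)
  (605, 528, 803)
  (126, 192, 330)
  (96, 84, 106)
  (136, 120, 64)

3

(160,164,36): 36²+160² = 26896 = 164² → right
(605,528,803): 528²+605² = 644809 = 803² → right
(126,192,330): 126+192 ≤ 330, not a triangle
(96,84,106): 84²+96² = 16272 > 11236 = 106² → acute
(136,120,64): 64²+120² = 18496 = 136² → right
3 of the 5 are right.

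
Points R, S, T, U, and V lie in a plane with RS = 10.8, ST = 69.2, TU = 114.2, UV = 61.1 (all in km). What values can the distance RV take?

The maximum is all hops collinear in one direction: 10.8 + 69.2 + 114.2 + 61.1 = 255.3.
The longest hop is 114.2; the others sum to 141.1. Since 114.2 ≤ 141.1, the path can fold back on itself completely, so the minimum distance is 0.

0 ≤ RV ≤ 255.3 km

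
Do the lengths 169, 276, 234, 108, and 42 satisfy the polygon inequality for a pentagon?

Yes

A pentagon exists iff every side is shorter than the sum of the others — equivalently, the longest side is less than the sum of the rest.
Longest side 276 < 553 (sum of the remaining 4), so yes.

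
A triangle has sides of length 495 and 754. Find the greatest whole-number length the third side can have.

1248

The third side must be strictly less than 495 + 754 = 1249.
The largest integer below 1249 is 1248.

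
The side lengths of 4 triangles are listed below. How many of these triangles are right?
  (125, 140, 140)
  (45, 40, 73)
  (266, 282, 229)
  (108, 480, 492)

(125,140,140): 125²+140² = 35225 > 19600 = 140² → acute
(45,40,73): 40²+45² = 3625 < 5329 = 73² → obtuse
(266,282,229): 229²+266² = 123197 > 79524 = 282² → acute
(108,480,492): 108²+480² = 242064 = 492² → right
1 of the 4 is right.

1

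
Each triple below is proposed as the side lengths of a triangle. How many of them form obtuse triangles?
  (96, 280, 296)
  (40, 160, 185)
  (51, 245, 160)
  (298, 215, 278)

1

(96,280,296): 96²+280² = 87616 = 296² → right
(40,160,185): 40²+160² = 27200 < 34225 = 185² → obtuse
(51,245,160): 51+160 ≤ 245, not a triangle
(298,215,278): 215²+278² = 123509 > 88804 = 298² → acute
1 of the 4 is obtuse.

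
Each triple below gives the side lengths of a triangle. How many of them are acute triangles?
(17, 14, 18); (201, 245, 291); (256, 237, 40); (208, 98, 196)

(17,14,18): 14²+17² = 485 > 324 = 18² → acute
(201,245,291): 201²+245² = 100426 > 84681 = 291² → acute
(256,237,40): 40²+237² = 57769 < 65536 = 256² → obtuse
(208,98,196): 98²+196² = 48020 > 43264 = 208² → acute
3 of the 4 are acute.

3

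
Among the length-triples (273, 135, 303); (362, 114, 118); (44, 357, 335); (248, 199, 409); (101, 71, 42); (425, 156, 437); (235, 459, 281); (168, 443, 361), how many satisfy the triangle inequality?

(135,273,303): 135+273 > 303 → valid
(114,118,362): 114+118 ≤ 362 → not valid
(44,335,357): 44+335 > 357 → valid
(199,248,409): 199+248 > 409 → valid
(42,71,101): 42+71 > 101 → valid
(156,425,437): 156+425 > 437 → valid
(235,281,459): 235+281 > 459 → valid
(168,361,443): 168+361 > 443 → valid
7 of the 8 triples form a triangle.

7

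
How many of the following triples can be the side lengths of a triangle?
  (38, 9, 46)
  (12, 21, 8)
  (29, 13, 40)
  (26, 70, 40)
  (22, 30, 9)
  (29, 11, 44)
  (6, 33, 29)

4

(9,38,46): 9+38 > 46 → valid
(8,12,21): 8+12 ≤ 21 → not valid
(13,29,40): 13+29 > 40 → valid
(26,40,70): 26+40 ≤ 70 → not valid
(9,22,30): 9+22 > 30 → valid
(11,29,44): 11+29 ≤ 44 → not valid
(6,29,33): 6+29 > 33 → valid
4 of the 7 triples form a triangle.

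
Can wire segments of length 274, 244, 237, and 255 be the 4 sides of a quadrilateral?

Yes

A quadrilateral exists iff every side is shorter than the sum of the others — equivalently, the longest side is less than the sum of the rest.
Longest side 274 < 736 (sum of the remaining 3), so yes.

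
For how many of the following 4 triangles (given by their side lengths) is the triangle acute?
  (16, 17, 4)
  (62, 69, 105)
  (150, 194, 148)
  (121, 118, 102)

(16,17,4): 4²+16² = 272 < 289 = 17² → obtuse
(62,69,105): 62²+69² = 8605 < 11025 = 105² → obtuse
(150,194,148): 148²+150² = 44404 > 37636 = 194² → acute
(121,118,102): 102²+118² = 24328 > 14641 = 121² → acute
2 of the 4 are acute.

2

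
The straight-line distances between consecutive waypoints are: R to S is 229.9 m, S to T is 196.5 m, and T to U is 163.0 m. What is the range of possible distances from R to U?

0 ≤ RU ≤ 589.4 m

The maximum is all hops collinear in one direction: 229.9 + 196.5 + 163.0 = 589.4.
The longest hop is 229.9; the others sum to 359.5. Since 229.9 ≤ 359.5, the path can fold back on itself completely, so the minimum distance is 0.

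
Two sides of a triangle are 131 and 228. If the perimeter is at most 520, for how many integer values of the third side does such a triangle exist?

64

Triangle inequality: 97 < x < 359. Perimeter ≤ 520 gives x ≤ 520 − 131 − 228 = 161.
So 97 < x ≤ 161; integers 98 through 161: 64 values.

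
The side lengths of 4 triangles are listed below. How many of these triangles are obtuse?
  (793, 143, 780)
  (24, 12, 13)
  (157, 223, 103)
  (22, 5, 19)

3

(793,143,780): 143²+780² = 628849 = 793² → right
(24,12,13): 12²+13² = 313 < 576 = 24² → obtuse
(157,223,103): 103²+157² = 35258 < 49729 = 223² → obtuse
(22,5,19): 5²+19² = 386 < 484 = 22² → obtuse
3 of the 4 are obtuse.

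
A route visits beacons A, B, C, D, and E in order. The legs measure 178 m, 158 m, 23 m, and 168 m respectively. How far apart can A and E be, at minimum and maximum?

The maximum is all hops collinear in one direction: 178 + 158 + 23 + 168 = 527.
The longest hop is 178; the others sum to 349. Since 178 ≤ 349, the path can fold back on itself completely, so the minimum distance is 0.

0 ≤ AE ≤ 527 m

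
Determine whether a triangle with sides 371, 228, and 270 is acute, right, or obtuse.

obtuse

Compare the square of the longest side to the sum of squares of the other two: 228² + 270² = 124884 < 137641 = 371².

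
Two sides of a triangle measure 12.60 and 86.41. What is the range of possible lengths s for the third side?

73.81 < s < 99.01

By the triangle inequality, s must be less than 12.60 + 86.41 = 99.01 and greater than |12.60 − 86.41| = 73.81.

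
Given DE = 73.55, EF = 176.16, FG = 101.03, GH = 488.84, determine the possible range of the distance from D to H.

138.10 ≤ DH ≤ 839.58

The maximum is all hops collinear in one direction: 73.55 + 176.16 + 101.03 + 488.84 = 839.58.
The longest hop is 488.84; the others sum to 350.74. Folding the others back against it leaves at least 488.84 − 350.74 = 138.10.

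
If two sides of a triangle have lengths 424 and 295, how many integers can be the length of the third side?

589

The third side lies in the open interval (129, 719).
Integers from 130 to 718 inclusive: 718 − 130 + 1 = 589.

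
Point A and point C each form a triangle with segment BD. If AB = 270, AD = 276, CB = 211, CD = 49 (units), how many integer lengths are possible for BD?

97

From triangle ABD: 6 < BD < 546.
From triangle CBD: 162 < BD < 260.
Intersection: 162 < BD < 260, so integers 163 through 259: 97 values.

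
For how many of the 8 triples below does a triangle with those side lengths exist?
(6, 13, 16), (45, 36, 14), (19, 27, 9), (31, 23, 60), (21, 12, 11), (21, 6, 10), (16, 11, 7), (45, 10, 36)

(6,13,16): 6+13 > 16 → valid
(14,36,45): 14+36 > 45 → valid
(9,19,27): 9+19 > 27 → valid
(23,31,60): 23+31 ≤ 60 → not valid
(11,12,21): 11+12 > 21 → valid
(6,10,21): 6+10 ≤ 21 → not valid
(7,11,16): 7+11 > 16 → valid
(10,36,45): 10+36 > 45 → valid
6 of the 8 triples form a triangle.

6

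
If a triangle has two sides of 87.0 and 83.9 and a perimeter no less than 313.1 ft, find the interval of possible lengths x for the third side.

Triangle inequality alone gives 3.1 < x < 170.9.
The perimeter condition gives x ≥ 313.1 − 87.0 − 83.9 = 142.2.
Intersecting the two: 142.2 ≤ x < 170.9.

142.2 ≤ x < 170.9 ft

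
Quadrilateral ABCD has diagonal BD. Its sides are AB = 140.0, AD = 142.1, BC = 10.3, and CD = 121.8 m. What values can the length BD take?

From triangle ABD: |140.0 − 142.1| < BD < 140.0 + 142.1, i.e. 2.1 < BD < 282.1.
From triangle CBD: 111.5 < BD < 132.1.
Both must hold, so BD lies in the intersection.

111.5 < BD < 132.1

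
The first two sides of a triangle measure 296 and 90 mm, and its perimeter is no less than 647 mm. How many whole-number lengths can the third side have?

125

Triangle inequality: 206 < x < 386. Perimeter ≥ 647 gives x ≥ 647 − 296 − 90 = 261.
So 261 ≤ x < 386; integers 261 through 385: 125 values.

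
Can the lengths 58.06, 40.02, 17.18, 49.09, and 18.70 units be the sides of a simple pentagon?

A pentagon exists iff every side is shorter than the sum of the others — equivalently, the longest side is less than the sum of the rest.
Longest side 58.06 < 124.99 (sum of the remaining 4), so yes.

Yes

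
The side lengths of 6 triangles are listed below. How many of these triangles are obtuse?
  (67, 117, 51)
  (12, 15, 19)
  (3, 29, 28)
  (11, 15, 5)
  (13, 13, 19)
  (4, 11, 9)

(67,117,51): 51²+67² = 7090 < 13689 = 117² → obtuse
(12,15,19): 12²+15² = 369 > 361 = 19² → acute
(3,29,28): 3²+28² = 793 < 841 = 29² → obtuse
(11,15,5): 5²+11² = 146 < 225 = 15² → obtuse
(13,13,19): 13²+13² = 338 < 361 = 19² → obtuse
(4,11,9): 4²+9² = 97 < 121 = 11² → obtuse
5 of the 6 are obtuse.

5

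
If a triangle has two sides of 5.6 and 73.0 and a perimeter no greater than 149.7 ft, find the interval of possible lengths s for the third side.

Triangle inequality alone gives 67.4 < s < 78.6.
The perimeter condition gives s ≤ 149.7 − 5.6 − 73.0 = 71.1.
Intersecting the two: 67.4 < s ≤ 71.1.

67.4 < s ≤ 71.1 ft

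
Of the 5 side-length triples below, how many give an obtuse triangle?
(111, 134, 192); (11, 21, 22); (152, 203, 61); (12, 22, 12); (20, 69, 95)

3

(111,134,192): 111²+134² = 30277 < 36864 = 192² → obtuse
(11,21,22): 11²+21² = 562 > 484 = 22² → acute
(152,203,61): 61²+152² = 26825 < 41209 = 203² → obtuse
(12,22,12): 12²+12² = 288 < 484 = 22² → obtuse
(20,69,95): 20+69 ≤ 95, not a triangle
3 of the 5 are obtuse.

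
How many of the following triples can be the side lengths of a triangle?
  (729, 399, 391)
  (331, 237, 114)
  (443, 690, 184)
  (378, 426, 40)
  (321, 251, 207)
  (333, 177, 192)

4

(391,399,729): 391+399 > 729 → valid
(114,237,331): 114+237 > 331 → valid
(184,443,690): 184+443 ≤ 690 → not valid
(40,378,426): 40+378 ≤ 426 → not valid
(207,251,321): 207+251 > 321 → valid
(177,192,333): 177+192 > 333 → valid
4 of the 6 triples form a triangle.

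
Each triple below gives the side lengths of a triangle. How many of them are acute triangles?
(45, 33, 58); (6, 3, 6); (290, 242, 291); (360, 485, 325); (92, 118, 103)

(45,33,58): 33²+45² = 3114 < 3364 = 58² → obtuse
(6,3,6): 3²+6² = 45 > 36 = 6² → acute
(290,242,291): 242²+290² = 142664 > 84681 = 291² → acute
(360,485,325): 325²+360² = 235225 = 485² → right
(92,118,103): 92²+103² = 19073 > 13924 = 118² → acute
3 of the 5 are acute.

3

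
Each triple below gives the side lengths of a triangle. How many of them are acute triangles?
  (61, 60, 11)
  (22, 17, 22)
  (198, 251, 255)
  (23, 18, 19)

3

(61,60,11): 11²+60² = 3721 = 61² → right
(22,17,22): 17²+22² = 773 > 484 = 22² → acute
(198,251,255): 198²+251² = 102205 > 65025 = 255² → acute
(23,18,19): 18²+19² = 685 > 529 = 23² → acute
3 of the 4 are acute.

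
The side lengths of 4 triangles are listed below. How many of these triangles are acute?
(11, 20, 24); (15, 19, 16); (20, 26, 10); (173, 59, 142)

(11,20,24): 11²+20² = 521 < 576 = 24² → obtuse
(15,19,16): 15²+16² = 481 > 361 = 19² → acute
(20,26,10): 10²+20² = 500 < 676 = 26² → obtuse
(173,59,142): 59²+142² = 23645 < 29929 = 173² → obtuse
1 of the 4 is acute.

1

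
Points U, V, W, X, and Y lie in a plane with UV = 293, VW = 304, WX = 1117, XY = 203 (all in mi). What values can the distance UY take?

The maximum is all hops collinear in one direction: 293 + 304 + 1117 + 203 = 1917.
The longest hop is 1117; the others sum to 800. Folding the others back against it leaves at least 1117 − 800 = 317.

317 ≤ UY ≤ 1917 mi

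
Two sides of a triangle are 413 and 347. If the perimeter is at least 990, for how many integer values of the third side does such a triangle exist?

Triangle inequality: 66 < x < 760. Perimeter ≥ 990 gives x ≥ 990 − 413 − 347 = 230.
So 230 ≤ x < 760; integers 230 through 759: 530 values.

530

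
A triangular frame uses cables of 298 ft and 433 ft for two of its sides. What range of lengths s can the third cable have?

By the triangle inequality, s must be less than 298 + 433 = 731 and greater than |298 − 433| = 135.

135 < s < 731 (ft)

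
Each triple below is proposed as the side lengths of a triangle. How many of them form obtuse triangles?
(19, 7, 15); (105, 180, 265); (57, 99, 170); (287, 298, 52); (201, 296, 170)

(19,7,15): 7²+15² = 274 < 361 = 19² → obtuse
(105,180,265): 105²+180² = 43425 < 70225 = 265² → obtuse
(57,99,170): 57+99 ≤ 170, not a triangle
(287,298,52): 52²+287² = 85073 < 88804 = 298² → obtuse
(201,296,170): 170²+201² = 69301 < 87616 = 296² → obtuse
4 of the 5 are obtuse.

4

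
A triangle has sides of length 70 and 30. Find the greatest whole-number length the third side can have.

99

The third side must be strictly less than 70 + 30 = 100.
The largest integer below 100 is 99.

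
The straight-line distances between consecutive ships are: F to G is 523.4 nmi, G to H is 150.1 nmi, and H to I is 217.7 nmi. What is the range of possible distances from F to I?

The maximum is all hops collinear in one direction: 523.4 + 150.1 + 217.7 = 891.2.
The longest hop is 523.4; the others sum to 367.8. Folding the others back against it leaves at least 523.4 − 367.8 = 155.6.

155.6 ≤ FI ≤ 891.2 nmi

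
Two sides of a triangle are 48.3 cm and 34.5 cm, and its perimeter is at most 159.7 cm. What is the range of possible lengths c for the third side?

Triangle inequality alone gives 13.8 < c < 82.8.
The perimeter condition gives c ≤ 159.7 − 48.3 − 34.5 = 76.9.
Intersecting the two: 13.8 < c ≤ 76.9.

13.8 < c ≤ 76.9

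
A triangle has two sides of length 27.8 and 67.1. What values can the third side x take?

39.3 < x < 94.9

By the triangle inequality, x must be less than 27.8 + 67.1 = 94.9 and greater than |27.8 − 67.1| = 39.3.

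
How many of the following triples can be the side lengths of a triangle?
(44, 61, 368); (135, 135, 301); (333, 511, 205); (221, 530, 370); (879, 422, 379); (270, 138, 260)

3

(44,61,368): 44+61 ≤ 368 → not valid
(135,135,301): 135+135 ≤ 301 → not valid
(205,333,511): 205+333 > 511 → valid
(221,370,530): 221+370 > 530 → valid
(379,422,879): 379+422 ≤ 879 → not valid
(138,260,270): 138+260 > 270 → valid
3 of the 6 triples form a triangle.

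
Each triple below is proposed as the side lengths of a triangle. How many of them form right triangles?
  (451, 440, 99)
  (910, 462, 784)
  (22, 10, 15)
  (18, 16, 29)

(451,440,99): 99²+440² = 203401 = 451² → right
(910,462,784): 462²+784² = 828100 = 910² → right
(22,10,15): 10²+15² = 325 < 484 = 22² → obtuse
(18,16,29): 16²+18² = 580 < 841 = 29² → obtuse
2 of the 4 are right.

2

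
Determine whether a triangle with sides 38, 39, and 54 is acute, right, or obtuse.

Compare the square of the longest side to the sum of squares of the other two: 38² + 39² = 2965 > 2916 = 54².

acute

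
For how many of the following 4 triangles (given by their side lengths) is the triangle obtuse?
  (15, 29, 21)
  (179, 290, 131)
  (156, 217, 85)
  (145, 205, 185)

3

(15,29,21): 15²+21² = 666 < 841 = 29² → obtuse
(179,290,131): 131²+179² = 49202 < 84100 = 290² → obtuse
(156,217,85): 85²+156² = 31561 < 47089 = 217² → obtuse
(145,205,185): 145²+185² = 55250 > 42025 = 205² → acute
3 of the 4 are obtuse.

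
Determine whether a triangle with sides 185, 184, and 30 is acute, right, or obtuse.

acute

Compare the square of the longest side to the sum of squares of the other two: 30² + 184² = 34756 > 34225 = 185².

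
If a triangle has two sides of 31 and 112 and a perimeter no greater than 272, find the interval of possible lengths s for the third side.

81 < s ≤ 129

Triangle inequality alone gives 81 < s < 143.
The perimeter condition gives s ≤ 272 − 31 − 112 = 129.
Intersecting the two: 81 < s ≤ 129.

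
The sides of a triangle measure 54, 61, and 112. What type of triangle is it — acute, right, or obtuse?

obtuse

Compare the square of the longest side to the sum of squares of the other two: 54² + 61² = 6637 < 12544 = 112².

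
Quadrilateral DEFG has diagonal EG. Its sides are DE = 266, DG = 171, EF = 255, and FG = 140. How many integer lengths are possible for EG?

From triangle DEG: 95 < EG < 437.
From triangle FEG: 115 < EG < 395.
Intersection: 115 < EG < 395, so integers 116 through 394: 279 values.

279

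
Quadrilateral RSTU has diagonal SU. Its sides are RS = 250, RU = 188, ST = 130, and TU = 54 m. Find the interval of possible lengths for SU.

From triangle RSU: |250 − 188| < SU < 250 + 188, i.e. 62 < SU < 438.
From triangle TSU: 76 < SU < 184.
Both must hold, so SU lies in the intersection.

76 < SU < 184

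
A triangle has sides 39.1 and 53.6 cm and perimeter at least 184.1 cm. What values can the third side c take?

91.4 ≤ c < 92.7

Triangle inequality alone gives 14.5 < c < 92.7.
The perimeter condition gives c ≥ 184.1 − 39.1 − 53.6 = 91.4.
Intersecting the two: 91.4 ≤ c < 92.7.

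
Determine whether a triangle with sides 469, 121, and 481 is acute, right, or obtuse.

acute

Compare the square of the longest side to the sum of squares of the other two: 121² + 469² = 234602 > 231361 = 481².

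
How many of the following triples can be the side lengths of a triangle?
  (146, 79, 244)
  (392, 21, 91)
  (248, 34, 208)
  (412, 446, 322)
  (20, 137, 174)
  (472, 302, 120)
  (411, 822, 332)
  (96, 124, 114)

2

(79,146,244): 79+146 ≤ 244 → not valid
(21,91,392): 21+91 ≤ 392 → not valid
(34,208,248): 34+208 ≤ 248 → not valid
(322,412,446): 322+412 > 446 → valid
(20,137,174): 20+137 ≤ 174 → not valid
(120,302,472): 120+302 ≤ 472 → not valid
(332,411,822): 332+411 ≤ 822 → not valid
(96,114,124): 96+114 > 124 → valid
2 of the 8 triples form a triangle.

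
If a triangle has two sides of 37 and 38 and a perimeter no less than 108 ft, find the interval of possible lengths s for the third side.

Triangle inequality alone gives 1 < s < 75.
The perimeter condition gives s ≥ 108 − 37 − 38 = 33.
Intersecting the two: 33 ≤ s < 75.

33 ≤ s < 75 ft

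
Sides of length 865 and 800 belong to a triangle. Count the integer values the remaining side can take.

The third side lies in the open interval (65, 1665).
Integers from 66 to 1664 inclusive: 1664 − 66 + 1 = 1599.

1599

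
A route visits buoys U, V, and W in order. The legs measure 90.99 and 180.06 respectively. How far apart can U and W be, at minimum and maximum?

89.07 ≤ UW ≤ 271.05

By the triangle inequality, |90.99 − 180.06| ≤ UW ≤ 90.99 + 180.06.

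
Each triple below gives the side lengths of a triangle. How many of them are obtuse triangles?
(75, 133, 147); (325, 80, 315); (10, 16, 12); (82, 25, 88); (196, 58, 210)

(75,133,147): 75²+133² = 23314 > 21609 = 147² → acute
(325,80,315): 80²+315² = 105625 = 325² → right
(10,16,12): 10²+12² = 244 < 256 = 16² → obtuse
(82,25,88): 25²+82² = 7349 < 7744 = 88² → obtuse
(196,58,210): 58²+196² = 41780 < 44100 = 210² → obtuse
3 of the 5 are obtuse.

3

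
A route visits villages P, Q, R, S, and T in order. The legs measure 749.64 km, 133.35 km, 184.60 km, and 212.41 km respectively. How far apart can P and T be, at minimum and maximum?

The maximum is all hops collinear in one direction: 749.64 + 133.35 + 184.60 + 212.41 = 1280.00.
The longest hop is 749.64; the others sum to 530.36. Folding the others back against it leaves at least 749.64 − 530.36 = 219.28.

219.28 ≤ PT ≤ 1280.00 km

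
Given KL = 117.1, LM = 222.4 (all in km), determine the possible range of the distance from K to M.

105.3 ≤ KM ≤ 339.5 km

By the triangle inequality, |117.1 − 222.4| ≤ KM ≤ 117.1 + 222.4.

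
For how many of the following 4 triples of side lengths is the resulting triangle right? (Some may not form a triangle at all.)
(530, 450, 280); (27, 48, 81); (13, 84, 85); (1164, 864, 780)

(530,450,280): 280²+450² = 280900 = 530² → right
(27,48,81): 27+48 ≤ 81, not a triangle
(13,84,85): 13²+84² = 7225 = 85² → right
(1164,864,780): 780²+864² = 1354896 = 1164² → right
3 of the 4 are right.

3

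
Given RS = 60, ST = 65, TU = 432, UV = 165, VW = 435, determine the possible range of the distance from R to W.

0 ≤ RW ≤ 1157

The maximum is all hops collinear in one direction: 60 + 65 + 432 + 165 + 435 = 1157.
The longest hop is 435; the others sum to 722. Since 435 ≤ 722, the path can fold back on itself completely, so the minimum distance is 0.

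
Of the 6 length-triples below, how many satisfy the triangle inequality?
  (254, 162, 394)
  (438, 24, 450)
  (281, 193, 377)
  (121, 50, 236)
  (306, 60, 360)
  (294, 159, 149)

(162,254,394): 162+254 > 394 → valid
(24,438,450): 24+438 > 450 → valid
(193,281,377): 193+281 > 377 → valid
(50,121,236): 50+121 ≤ 236 → not valid
(60,306,360): 60+306 > 360 → valid
(149,159,294): 149+159 > 294 → valid
5 of the 6 triples form a triangle.

5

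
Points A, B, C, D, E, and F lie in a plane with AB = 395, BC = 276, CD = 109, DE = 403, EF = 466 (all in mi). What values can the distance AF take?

0 ≤ AF ≤ 1649 mi

The maximum is all hops collinear in one direction: 395 + 276 + 109 + 403 + 466 = 1649.
The longest hop is 466; the others sum to 1183. Since 466 ≤ 1183, the path can fold back on itself completely, so the minimum distance is 0.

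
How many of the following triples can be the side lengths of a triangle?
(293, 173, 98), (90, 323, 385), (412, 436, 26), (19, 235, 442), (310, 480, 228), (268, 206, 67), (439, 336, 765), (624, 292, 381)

(98,173,293): 98+173 ≤ 293 → not valid
(90,323,385): 90+323 > 385 → valid
(26,412,436): 26+412 > 436 → valid
(19,235,442): 19+235 ≤ 442 → not valid
(228,310,480): 228+310 > 480 → valid
(67,206,268): 67+206 > 268 → valid
(336,439,765): 336+439 > 765 → valid
(292,381,624): 292+381 > 624 → valid
6 of the 8 triples form a triangle.

6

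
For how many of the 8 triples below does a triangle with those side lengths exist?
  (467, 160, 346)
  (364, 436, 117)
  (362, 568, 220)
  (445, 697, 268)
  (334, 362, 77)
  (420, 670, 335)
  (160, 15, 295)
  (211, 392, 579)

(160,346,467): 160+346 > 467 → valid
(117,364,436): 117+364 > 436 → valid
(220,362,568): 220+362 > 568 → valid
(268,445,697): 268+445 > 697 → valid
(77,334,362): 77+334 > 362 → valid
(335,420,670): 335+420 > 670 → valid
(15,160,295): 15+160 ≤ 295 → not valid
(211,392,579): 211+392 > 579 → valid
7 of the 8 triples form a triangle.

7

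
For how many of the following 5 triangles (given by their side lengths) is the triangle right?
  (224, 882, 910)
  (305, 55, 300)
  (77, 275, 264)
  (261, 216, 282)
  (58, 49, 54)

(224,882,910): 224²+882² = 828100 = 910² → right
(305,55,300): 55²+300² = 93025 = 305² → right
(77,275,264): 77²+264² = 75625 = 275² → right
(261,216,282): 216²+261² = 114777 > 79524 = 282² → acute
(58,49,54): 49²+54² = 5317 > 3364 = 58² → acute
3 of the 5 are right.

3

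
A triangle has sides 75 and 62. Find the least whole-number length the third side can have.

The third side must be strictly greater than |75 − 62| = 13.
The smallest integer above 13 is 14.

14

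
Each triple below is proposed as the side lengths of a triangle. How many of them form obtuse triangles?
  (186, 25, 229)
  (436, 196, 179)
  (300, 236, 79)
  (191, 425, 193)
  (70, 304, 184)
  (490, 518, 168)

1

(186,25,229): 25+186 ≤ 229, not a triangle
(436,196,179): 179+196 ≤ 436, not a triangle
(300,236,79): 79²+236² = 61937 < 90000 = 300² → obtuse
(191,425,193): 191+193 ≤ 425, not a triangle
(70,304,184): 70+184 ≤ 304, not a triangle
(490,518,168): 168²+490² = 268324 = 518² → right
1 of the 6 is obtuse.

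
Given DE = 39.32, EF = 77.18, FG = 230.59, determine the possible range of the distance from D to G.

114.09 ≤ DG ≤ 347.09

The maximum is all hops collinear in one direction: 39.32 + 77.18 + 230.59 = 347.09.
The longest hop is 230.59; the others sum to 116.50. Folding the others back against it leaves at least 230.59 − 116.50 = 114.09.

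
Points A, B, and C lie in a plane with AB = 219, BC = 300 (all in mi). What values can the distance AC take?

By the triangle inequality, |219 − 300| ≤ AC ≤ 219 + 300.

81 ≤ AC ≤ 519 mi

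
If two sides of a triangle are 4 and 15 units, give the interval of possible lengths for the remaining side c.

By the triangle inequality, c must be less than 4 + 15 = 19 and greater than |4 − 15| = 11.

11 < c < 19 (units)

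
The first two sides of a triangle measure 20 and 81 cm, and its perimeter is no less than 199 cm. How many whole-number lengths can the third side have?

Triangle inequality: 61 < x < 101. Perimeter ≥ 199 gives x ≥ 199 − 20 − 81 = 98.
So 98 ≤ x < 101; integers 98 through 100: 3 values.

3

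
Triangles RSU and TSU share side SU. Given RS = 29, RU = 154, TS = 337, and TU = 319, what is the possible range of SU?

125 < SU < 183

From triangle RSU: |29 − 154| < SU < 29 + 154, i.e. 125 < SU < 183.
From triangle TSU: 18 < SU < 656.
Both must hold, so SU lies in the intersection.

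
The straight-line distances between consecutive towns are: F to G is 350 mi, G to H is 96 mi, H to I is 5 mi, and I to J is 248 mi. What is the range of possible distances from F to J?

1 ≤ FJ ≤ 699 mi

The maximum is all hops collinear in one direction: 350 + 96 + 5 + 248 = 699.
The longest hop is 350; the others sum to 349. Folding the others back against it leaves at least 350 − 349 = 1.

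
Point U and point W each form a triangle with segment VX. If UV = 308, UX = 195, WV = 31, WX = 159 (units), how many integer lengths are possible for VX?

61

From triangle UVX: 113 < VX < 503.
From triangle WVX: 128 < VX < 190.
Intersection: 128 < VX < 190, so integers 129 through 189: 61 values.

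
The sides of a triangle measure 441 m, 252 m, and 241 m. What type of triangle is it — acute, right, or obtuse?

Compare the square of the longest side to the sum of squares of the other two: 241² + 252² = 121585 < 194481 = 441².

obtuse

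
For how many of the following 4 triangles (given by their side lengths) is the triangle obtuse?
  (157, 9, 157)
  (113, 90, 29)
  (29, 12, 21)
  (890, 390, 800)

(157,9,157): 9²+157² = 24730 > 24649 = 157² → acute
(113,90,29): 29²+90² = 8941 < 12769 = 113² → obtuse
(29,12,21): 12²+21² = 585 < 841 = 29² → obtuse
(890,390,800): 390²+800² = 792100 = 890² → right
2 of the 4 are obtuse.

2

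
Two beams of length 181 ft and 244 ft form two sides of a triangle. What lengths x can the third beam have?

By the triangle inequality, x must be less than 181 + 244 = 425 and greater than |181 − 244| = 63.

63 < x < 425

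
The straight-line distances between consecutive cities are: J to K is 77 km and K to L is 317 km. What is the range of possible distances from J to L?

240 ≤ JL ≤ 394 km

By the triangle inequality, |77 − 317| ≤ JL ≤ 77 + 317.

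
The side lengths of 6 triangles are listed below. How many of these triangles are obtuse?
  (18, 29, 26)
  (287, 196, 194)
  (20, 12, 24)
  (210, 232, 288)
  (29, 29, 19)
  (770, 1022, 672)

2

(18,29,26): 18²+26² = 1000 > 841 = 29² → acute
(287,196,194): 194²+196² = 76052 < 82369 = 287² → obtuse
(20,12,24): 12²+20² = 544 < 576 = 24² → obtuse
(210,232,288): 210²+232² = 97924 > 82944 = 288² → acute
(29,29,19): 19²+29² = 1202 > 841 = 29² → acute
(770,1022,672): 672²+770² = 1044484 = 1022² → right
2 of the 6 are obtuse.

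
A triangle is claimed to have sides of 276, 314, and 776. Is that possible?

The longest side is 776, but the other two sum to only 590.
590 < 776, so the triangle inequality fails.

No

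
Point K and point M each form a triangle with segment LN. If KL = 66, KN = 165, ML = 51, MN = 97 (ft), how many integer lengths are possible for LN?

From triangle KLN: 99 < LN < 231.
From triangle MLN: 46 < LN < 148.
Intersection: 99 < LN < 148, so integers 100 through 147: 48 values.

48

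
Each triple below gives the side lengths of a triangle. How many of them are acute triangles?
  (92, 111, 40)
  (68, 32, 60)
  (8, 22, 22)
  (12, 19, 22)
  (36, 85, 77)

(92,111,40): 40²+92² = 10064 < 12321 = 111² → obtuse
(68,32,60): 32²+60² = 4624 = 68² → right
(8,22,22): 8²+22² = 548 > 484 = 22² → acute
(12,19,22): 12²+19² = 505 > 484 = 22² → acute
(36,85,77): 36²+77² = 7225 = 85² → right
2 of the 5 are acute.

2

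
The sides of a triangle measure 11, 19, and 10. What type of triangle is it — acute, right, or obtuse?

Compare the square of the longest side to the sum of squares of the other two: 10² + 11² = 221 < 361 = 19².

obtuse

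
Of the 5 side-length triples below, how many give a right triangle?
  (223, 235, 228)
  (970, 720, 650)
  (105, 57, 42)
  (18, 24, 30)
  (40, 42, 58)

(223,235,228): 223²+228² = 101713 > 55225 = 235² → acute
(970,720,650): 650²+720² = 940900 = 970² → right
(105,57,42): 42+57 ≤ 105, not a triangle
(18,24,30): 18²+24² = 900 = 30² → right
(40,42,58): 40²+42² = 3364 = 58² → right
3 of the 5 are right.

3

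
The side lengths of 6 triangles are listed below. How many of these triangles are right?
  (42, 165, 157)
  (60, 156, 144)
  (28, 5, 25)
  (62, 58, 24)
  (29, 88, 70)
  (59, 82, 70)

(42,165,157): 42²+157² = 26413 < 27225 = 165² → obtuse
(60,156,144): 60²+144² = 24336 = 156² → right
(28,5,25): 5²+25² = 650 < 784 = 28² → obtuse
(62,58,24): 24²+58² = 3940 > 3844 = 62² → acute
(29,88,70): 29²+70² = 5741 < 7744 = 88² → obtuse
(59,82,70): 59²+70² = 8381 > 6724 = 82² → acute
1 of the 6 is right.

1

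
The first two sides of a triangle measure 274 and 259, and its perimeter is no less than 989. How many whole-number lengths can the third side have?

77

Triangle inequality: 15 < x < 533. Perimeter ≥ 989 gives x ≥ 989 − 274 − 259 = 456.
So 456 ≤ x < 533; integers 456 through 532: 77 values.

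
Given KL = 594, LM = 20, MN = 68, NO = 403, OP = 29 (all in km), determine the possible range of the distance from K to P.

74 ≤ KP ≤ 1114 km

The maximum is all hops collinear in one direction: 594 + 20 + 68 + 403 + 29 = 1114.
The longest hop is 594; the others sum to 520. Folding the others back against it leaves at least 594 − 520 = 74.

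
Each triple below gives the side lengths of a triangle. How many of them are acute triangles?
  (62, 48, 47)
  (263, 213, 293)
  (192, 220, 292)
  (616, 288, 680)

2

(62,48,47): 47²+48² = 4513 > 3844 = 62² → acute
(263,213,293): 213²+263² = 114538 > 85849 = 293² → acute
(192,220,292): 192²+220² = 85264 = 292² → right
(616,288,680): 288²+616² = 462400 = 680² → right
2 of the 4 are acute.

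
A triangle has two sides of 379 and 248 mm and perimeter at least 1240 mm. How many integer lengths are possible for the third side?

14

Triangle inequality: 131 < x < 627. Perimeter ≥ 1240 gives x ≥ 1240 − 379 − 248 = 613.
So 613 ≤ x < 627; integers 613 through 626: 14 values.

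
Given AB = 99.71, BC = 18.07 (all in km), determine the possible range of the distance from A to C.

By the triangle inequality, |99.71 − 18.07| ≤ AC ≤ 99.71 + 18.07.

81.64 ≤ AC ≤ 117.78 km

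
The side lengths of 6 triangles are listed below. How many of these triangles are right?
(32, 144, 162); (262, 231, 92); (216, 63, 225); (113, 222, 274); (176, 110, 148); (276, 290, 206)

1

(32,144,162): 32²+144² = 21760 < 26244 = 162² → obtuse
(262,231,92): 92²+231² = 61825 < 68644 = 262² → obtuse
(216,63,225): 63²+216² = 50625 = 225² → right
(113,222,274): 113²+222² = 62053 < 75076 = 274² → obtuse
(176,110,148): 110²+148² = 34004 > 30976 = 176² → acute
(276,290,206): 206²+276² = 118612 > 84100 = 290² → acute
1 of the 6 is right.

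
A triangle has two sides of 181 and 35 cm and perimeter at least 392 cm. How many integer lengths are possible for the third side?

Triangle inequality: 146 < x < 216. Perimeter ≥ 392 gives x ≥ 392 − 181 − 35 = 176.
So 176 ≤ x < 216; integers 176 through 215: 40 values.

40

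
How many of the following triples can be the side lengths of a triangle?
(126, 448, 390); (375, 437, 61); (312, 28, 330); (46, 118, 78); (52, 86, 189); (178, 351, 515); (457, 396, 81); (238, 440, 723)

5

(126,390,448): 126+390 > 448 → valid
(61,375,437): 61+375 ≤ 437 → not valid
(28,312,330): 28+312 > 330 → valid
(46,78,118): 46+78 > 118 → valid
(52,86,189): 52+86 ≤ 189 → not valid
(178,351,515): 178+351 > 515 → valid
(81,396,457): 81+396 > 457 → valid
(238,440,723): 238+440 ≤ 723 → not valid
5 of the 8 triples form a triangle.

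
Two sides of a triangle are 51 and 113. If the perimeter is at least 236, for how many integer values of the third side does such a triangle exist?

92

Triangle inequality: 62 < x < 164. Perimeter ≥ 236 gives x ≥ 236 − 51 − 113 = 72.
So 72 ≤ x < 164; integers 72 through 163: 92 values.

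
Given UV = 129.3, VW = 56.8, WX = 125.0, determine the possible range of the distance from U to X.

The maximum is all hops collinear in one direction: 129.3 + 56.8 + 125.0 = 311.1.
The longest hop is 129.3; the others sum to 181.8. Since 129.3 ≤ 181.8, the path can fold back on itself completely, so the minimum distance is 0.

0 ≤ UX ≤ 311.1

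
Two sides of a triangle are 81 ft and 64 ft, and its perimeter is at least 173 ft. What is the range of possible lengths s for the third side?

Triangle inequality alone gives 17 < s < 145.
The perimeter condition gives s ≥ 173 − 81 − 64 = 28.
Intersecting the two: 28 ≤ s < 145.

28 ≤ s < 145 ft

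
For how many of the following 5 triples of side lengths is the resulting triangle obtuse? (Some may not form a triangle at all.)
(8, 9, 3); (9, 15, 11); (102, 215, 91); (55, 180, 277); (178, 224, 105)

3

(8,9,3): 3²+8² = 73 < 81 = 9² → obtuse
(9,15,11): 9²+11² = 202 < 225 = 15² → obtuse
(102,215,91): 91+102 ≤ 215, not a triangle
(55,180,277): 55+180 ≤ 277, not a triangle
(178,224,105): 105²+178² = 42709 < 50176 = 224² → obtuse
3 of the 5 are obtuse.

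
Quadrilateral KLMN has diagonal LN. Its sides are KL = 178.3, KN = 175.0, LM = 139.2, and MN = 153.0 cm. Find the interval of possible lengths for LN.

From triangle KLN: |178.3 − 175.0| < LN < 178.3 + 175.0, i.e. 3.3 < LN < 353.3.
From triangle MLN: 13.8 < LN < 292.2.
Both must hold, so LN lies in the intersection.

13.8 < LN < 292.2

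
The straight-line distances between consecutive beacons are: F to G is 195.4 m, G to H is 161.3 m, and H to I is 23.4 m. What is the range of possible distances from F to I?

The maximum is all hops collinear in one direction: 195.4 + 161.3 + 23.4 = 380.1.
The longest hop is 195.4; the others sum to 184.7. Folding the others back against it leaves at least 195.4 − 184.7 = 10.7.

10.7 ≤ FI ≤ 380.1 m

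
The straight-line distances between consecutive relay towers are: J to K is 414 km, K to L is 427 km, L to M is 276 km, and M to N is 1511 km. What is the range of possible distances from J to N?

394 ≤ JN ≤ 2628 km

The maximum is all hops collinear in one direction: 414 + 427 + 276 + 1511 = 2628.
The longest hop is 1511; the others sum to 1117. Folding the others back against it leaves at least 1511 − 1117 = 394.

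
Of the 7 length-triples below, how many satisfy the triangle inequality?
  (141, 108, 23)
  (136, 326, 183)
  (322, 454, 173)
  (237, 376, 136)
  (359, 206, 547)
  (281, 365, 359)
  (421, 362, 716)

(23,108,141): 23+108 ≤ 141 → not valid
(136,183,326): 136+183 ≤ 326 → not valid
(173,322,454): 173+322 > 454 → valid
(136,237,376): 136+237 ≤ 376 → not valid
(206,359,547): 206+359 > 547 → valid
(281,359,365): 281+359 > 365 → valid
(362,421,716): 362+421 > 716 → valid
4 of the 7 triples form a triangle.

4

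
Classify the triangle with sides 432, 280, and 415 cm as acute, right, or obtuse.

Compare the square of the longest side to the sum of squares of the other two: 280² + 415² = 250625 > 186624 = 432².

acute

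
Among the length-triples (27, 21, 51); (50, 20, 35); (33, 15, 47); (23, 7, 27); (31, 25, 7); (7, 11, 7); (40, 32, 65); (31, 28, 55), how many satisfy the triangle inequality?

(21,27,51): 21+27 ≤ 51 → not valid
(20,35,50): 20+35 > 50 → valid
(15,33,47): 15+33 > 47 → valid
(7,23,27): 7+23 > 27 → valid
(7,25,31): 7+25 > 31 → valid
(7,7,11): 7+7 > 11 → valid
(32,40,65): 32+40 > 65 → valid
(28,31,55): 28+31 > 55 → valid
7 of the 8 triples form a triangle.

7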